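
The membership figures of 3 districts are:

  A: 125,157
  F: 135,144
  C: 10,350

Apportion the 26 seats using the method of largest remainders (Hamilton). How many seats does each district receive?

Standard divisor: 270651 ÷ 26 ≈ 10409.654.
Standard quotas: A 12.0232, F 12.9826, C 0.9943.
Lower quotas: A 12, F 12, C 0 (sum 24, leaving 2 seats).
Remainders in descending order: C 0.9943, F 0.9826, A 0.0232.
The surplus seats go to C, F.

A 12; F 13; C 1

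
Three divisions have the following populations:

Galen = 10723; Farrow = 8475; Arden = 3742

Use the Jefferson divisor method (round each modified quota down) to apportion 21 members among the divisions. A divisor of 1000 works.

With modified divisor 1000: modified quotas Galen 10.723, Farrow 8.475, Arden 3.742.
Rounding down: Galen 10, Farrow 8, Arden 3 (total 21).

Galen 10, Farrow 8, Arden 3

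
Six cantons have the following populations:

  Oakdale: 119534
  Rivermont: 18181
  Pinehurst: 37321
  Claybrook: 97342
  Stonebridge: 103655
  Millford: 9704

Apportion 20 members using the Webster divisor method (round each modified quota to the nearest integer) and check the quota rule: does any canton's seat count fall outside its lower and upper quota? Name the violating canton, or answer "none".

none

Standard quotas: Oakdale 6.198, Rivermont 0.943, Pinehurst 1.935, Claybrook 5.047, Stonebridge 5.374, Millford 0.503.
Webster allocation: Oakdale 6, Rivermont 1, Pinehurst 2, Claybrook 5, Stonebridge 5, Millford 1.
Every allocation lies between the lower and upper quota.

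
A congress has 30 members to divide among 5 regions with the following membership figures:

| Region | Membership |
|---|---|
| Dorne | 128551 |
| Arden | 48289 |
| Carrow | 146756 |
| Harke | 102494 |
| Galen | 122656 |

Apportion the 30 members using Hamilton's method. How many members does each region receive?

Dorne 7, Arden 3, Carrow 8, Harke 5, Galen 7

Standard divisor: 548746 ÷ 30 ≈ 18291.533.
Standard quotas: Dorne 7.0279, Arden 2.6400, Carrow 8.0232, Harke 5.6034, Galen 6.7056.
Lower quotas: Dorne 7, Arden 2, Carrow 8, Harke 5, Galen 6 (sum 28, leaving 2 seats).
Remainders in descending order: Galen 0.7056, Arden 0.6400, Harke 0.6034, Dorne 0.0279, Carrow 0.0232.
The surplus seats go to Galen, Arden.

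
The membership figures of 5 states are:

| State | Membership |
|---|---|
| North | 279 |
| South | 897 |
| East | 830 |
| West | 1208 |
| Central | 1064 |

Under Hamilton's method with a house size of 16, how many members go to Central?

Total 4278; standard divisor 4278/16 ≈ 267.375.
Standard quotas: North 1.043, South 3.355, East 3.104, West 4.518, Central 3.979.
Lower quotas: North 1, South 3, East 3, West 4, Central 3 (sum 14, leaving 2 seats).
Remainders in descending order: Central 0.979, West 0.518, South 0.355, East 0.104, North 0.043.
The surplus seats go to Central, West.
Central receives 4.

4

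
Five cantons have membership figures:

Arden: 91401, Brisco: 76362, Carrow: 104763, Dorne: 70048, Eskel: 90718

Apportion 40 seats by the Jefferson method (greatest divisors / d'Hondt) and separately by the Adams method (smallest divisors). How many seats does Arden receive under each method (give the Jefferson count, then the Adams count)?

9 and 8

Jefferson: Arden 9, Brisco 7, Carrow 10, Dorne 6, Eskel 8.
Adams: Arden 8, Brisco 7, Carrow 10, Dorne 7, Eskel 8.
Arden gets 9 under Jefferson and 8 under Adams.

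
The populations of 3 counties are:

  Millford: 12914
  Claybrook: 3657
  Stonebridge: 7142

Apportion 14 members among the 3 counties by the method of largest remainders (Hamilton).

Standard divisor: 23713 ÷ 14 ≈ 1693.786.
Standard quotas: Millford 7.6243, Claybrook 2.1591, Stonebridge 4.2166.
Lower quotas: Millford 7, Claybrook 2, Stonebridge 4 (sum 13, leaving 1 seat).
Remainders in descending order: Millford 0.6243, Stonebridge 0.2166, Claybrook 0.1591.
The surplus seat goes to Millford.

Millford=8, Claybrook=2, Stonebridge=4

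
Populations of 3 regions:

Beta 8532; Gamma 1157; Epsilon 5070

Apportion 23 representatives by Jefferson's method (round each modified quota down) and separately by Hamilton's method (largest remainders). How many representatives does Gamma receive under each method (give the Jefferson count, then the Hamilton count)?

Jefferson: Beta 14, Gamma 1, Epsilon 8.
Hamilton: Beta 13, Gamma 2, Epsilon 8.
Gamma gets 1 under Jefferson and 2 under Hamilton.

1 and 2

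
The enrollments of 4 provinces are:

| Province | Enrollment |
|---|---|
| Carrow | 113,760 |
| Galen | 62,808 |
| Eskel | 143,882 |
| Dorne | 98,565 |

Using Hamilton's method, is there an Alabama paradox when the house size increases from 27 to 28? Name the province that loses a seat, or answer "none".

Dorne

At 27 seats: Carrow 7, Galen 4, Eskel 9, Dorne 7.
At 28 seats: Carrow 8, Galen 4, Eskel 10, Dorne 6.
Dorne drops from 7 to 6.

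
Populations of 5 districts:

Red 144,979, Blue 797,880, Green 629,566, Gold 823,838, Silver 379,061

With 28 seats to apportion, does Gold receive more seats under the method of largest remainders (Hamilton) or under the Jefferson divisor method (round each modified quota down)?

Jefferson

Hamilton: Red 2, Blue 8, Green 6, Gold 8, Silver 4.
Jefferson: Red 1, Blue 8, Green 6, Gold 9, Silver 4.
Gold gets 8 under Hamilton and 9 under Jefferson.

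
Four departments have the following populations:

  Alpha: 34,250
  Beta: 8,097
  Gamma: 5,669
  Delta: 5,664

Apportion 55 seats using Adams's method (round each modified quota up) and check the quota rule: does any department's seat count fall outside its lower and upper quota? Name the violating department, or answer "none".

Alpha

Standard quotas: Alpha 35.092, Beta 8.296, Gamma 5.808, Delta 5.803.
Adams allocation: Alpha 34, Beta 9, Gamma 6, Delta 6.
Alpha has quota 35.092 (lower 35, upper 36) but receives 34 — outside the quota interval.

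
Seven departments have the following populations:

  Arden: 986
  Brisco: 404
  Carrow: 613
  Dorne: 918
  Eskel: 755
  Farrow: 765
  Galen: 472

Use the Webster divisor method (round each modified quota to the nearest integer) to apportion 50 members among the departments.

Arden=10, Brisco=4, Carrow=6, Dorne=9, Eskel=8, Farrow=8, Galen=5

Standard divisor 4913/50 ≈ 98.26; standard quotas: Arden 10.035, Brisco 4.112, Carrow 6.239, Dorne 9.343, Eskel 7.684, Farrow 7.785, Galen 4.804.
Rounding to the nearest integer gives Arden 10, Brisco 4, Carrow 6, Dorne 9, Eskel 8, Farrow 8, Galen 5 — total 50, matching the house size, so no adjustment is needed.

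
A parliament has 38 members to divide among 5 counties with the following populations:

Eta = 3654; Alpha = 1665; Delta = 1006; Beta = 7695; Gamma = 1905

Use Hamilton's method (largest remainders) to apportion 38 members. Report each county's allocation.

Eta: 9; Alpha: 4; Delta: 2; Beta: 18; Gamma: 5

Standard divisor: 15925 ÷ 38 ≈ 419.079.
Standard quotas: Eta 8.7191, Alpha 3.9730, Delta 2.4005, Beta 18.3617, Gamma 4.5457.
Lower quotas: Eta 8, Alpha 3, Delta 2, Beta 18, Gamma 4 (sum 35, leaving 3 seats).
Remainders in descending order: Alpha 0.9730, Eta 0.7191, Gamma 0.5457, Delta 0.4005, Beta 0.3617.
Largest remainders: Alpha, Eta, Gamma receive the extra seats.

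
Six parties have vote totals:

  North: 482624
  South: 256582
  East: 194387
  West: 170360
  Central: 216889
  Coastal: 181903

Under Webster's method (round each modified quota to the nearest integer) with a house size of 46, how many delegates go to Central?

Standard divisor 1502745/46 ≈ 32668.37; standard quotas: North 14.773, South 7.854, East 5.950, West 5.215, Central 6.639, Coastal 5.568.
Rounding to the nearest integer gives 15, 8, 6, 5, 7, 6 = 47 seats, so the divisor must be adjusted.
With modified divisor 33200: modified quotas North 14.537, South 7.728, East 5.855, West 5.131, Central 6.533, Coastal 5.479.
Rounding to the nearest integer: North 15, South 8, East 6, West 5, Central 7, Coastal 5 (total 46).
Central receives 7.

7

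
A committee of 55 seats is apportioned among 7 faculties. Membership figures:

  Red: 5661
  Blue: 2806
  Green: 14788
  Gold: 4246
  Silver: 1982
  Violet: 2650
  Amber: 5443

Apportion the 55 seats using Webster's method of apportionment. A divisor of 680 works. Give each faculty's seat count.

With modified divisor 680: modified quotas Red 8.325, Blue 4.126, Green 21.747, Gold 6.244, Silver 2.915, Violet 3.897, Amber 8.004.
Rounding to the nearest integer: Red 8, Blue 4, Green 22, Gold 6, Silver 3, Violet 4, Amber 8 (total 55).

Red 8; Blue 4; Green 22; Gold 6; Silver 3; Violet 4; Amber 8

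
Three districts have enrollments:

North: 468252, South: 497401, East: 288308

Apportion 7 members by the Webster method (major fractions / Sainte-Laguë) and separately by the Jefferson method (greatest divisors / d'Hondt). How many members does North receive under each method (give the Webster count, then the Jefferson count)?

Webster: North 2, South 3, East 2.
Jefferson: North 3, South 3, East 1.
North gets 2 under Webster and 3 under Jefferson.

2 and 3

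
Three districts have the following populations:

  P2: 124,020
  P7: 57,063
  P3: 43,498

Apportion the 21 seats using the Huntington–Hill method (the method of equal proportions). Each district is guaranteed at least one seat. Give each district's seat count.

P2=12, P7=5, P3=4

With divisor 10606: modified quotas P2 11.693, P7 5.380, P3 4.101.
Geometric-mean thresholds: P2 √(11·12)=11.489, P7 √(5·6)=5.477, P3 √(4·5)=4.472.
Each quota rounded against its threshold gives P2 12, P7 5, P3 4 (total 21).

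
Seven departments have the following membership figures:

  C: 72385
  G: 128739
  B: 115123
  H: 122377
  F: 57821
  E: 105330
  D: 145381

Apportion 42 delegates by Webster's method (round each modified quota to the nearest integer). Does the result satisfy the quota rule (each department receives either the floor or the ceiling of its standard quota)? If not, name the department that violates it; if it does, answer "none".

none

Standard quotas: C 4.069, G 7.237, B 6.471, H 6.879, F 3.250, E 5.921, D 8.172.
Webster allocation: C 4, G 7, B 7, H 7, F 3, E 6, D 8.
Every allocation lies between the lower and upper quota.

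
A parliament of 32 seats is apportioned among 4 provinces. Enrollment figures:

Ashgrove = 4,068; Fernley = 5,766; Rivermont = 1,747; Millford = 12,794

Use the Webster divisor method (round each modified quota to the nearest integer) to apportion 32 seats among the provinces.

Ashgrove=5; Fernley=8; Rivermont=2; Millford=17

Standard divisor 24375/32 ≈ 761.719; standard quotas: Ashgrove 5.341, Fernley 7.570, Rivermont 2.293, Millford 16.796.
Rounding to the nearest integer gives Ashgrove 5, Fernley 8, Rivermont 2, Millford 17 — total 32, matching the house size, so no adjustment is needed.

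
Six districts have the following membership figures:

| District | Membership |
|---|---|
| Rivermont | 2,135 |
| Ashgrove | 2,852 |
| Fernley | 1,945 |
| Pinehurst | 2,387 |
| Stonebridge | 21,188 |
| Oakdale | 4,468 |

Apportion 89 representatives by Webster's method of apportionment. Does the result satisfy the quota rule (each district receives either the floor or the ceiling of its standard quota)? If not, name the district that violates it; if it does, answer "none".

Stonebridge

Standard quotas: Rivermont 5.433, Ashgrove 7.257, Fernley 4.949, Pinehurst 6.074, Stonebridge 53.917, Oakdale 11.370.
Webster allocation: Rivermont 5, Ashgrove 7, Fernley 5, Pinehurst 6, Stonebridge 55, Oakdale 11.
Stonebridge has quota 53.917 (lower 53, upper 54) but receives 55 — outside the quota interval.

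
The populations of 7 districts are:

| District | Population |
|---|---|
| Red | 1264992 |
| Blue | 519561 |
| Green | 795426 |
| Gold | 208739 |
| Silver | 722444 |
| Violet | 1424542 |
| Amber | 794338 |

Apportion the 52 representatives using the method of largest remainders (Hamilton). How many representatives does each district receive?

The standard divisor is 5730042/52 ≈ 110193.115.
Standard quotas: Red 11.4798, Blue 4.7150, Green 7.2185, Gold 1.8943, Silver 6.5562, Violet 12.9277, Amber 7.2086.
Lower quotas: Red 11, Blue 4, Green 7, Gold 1, Silver 6, Violet 12, Amber 7 (sum 48, leaving 4 seats).
Remainders in descending order: Violet 0.9277, Gold 0.8943, Blue 0.7150, Silver 0.5562, Red 0.4798, Green 0.2185, Amber 0.2086.
Largest remainders: Violet, Gold, Blue, Silver receive the extra seats.

Red 11; Blue 5; Green 7; Gold 2; Silver 7; Violet 13; Amber 7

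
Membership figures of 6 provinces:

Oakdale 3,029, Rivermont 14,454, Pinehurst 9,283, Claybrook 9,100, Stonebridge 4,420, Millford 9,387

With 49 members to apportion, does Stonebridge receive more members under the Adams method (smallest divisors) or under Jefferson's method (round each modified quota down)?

Adams: Oakdale 3, Rivermont 14, Pinehurst 9, Claybrook 9, Stonebridge 5, Millford 9.
Jefferson: Oakdale 3, Rivermont 15, Pinehurst 9, Claybrook 9, Stonebridge 4, Millford 9.
Stonebridge gets 5 under Adams and 4 under Jefferson.

Adams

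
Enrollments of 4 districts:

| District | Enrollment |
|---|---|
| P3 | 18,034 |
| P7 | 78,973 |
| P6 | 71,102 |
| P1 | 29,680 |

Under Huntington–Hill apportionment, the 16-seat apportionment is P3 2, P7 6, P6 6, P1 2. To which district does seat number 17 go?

Priority for the next seat is population ÷ (√(s·(s+1))).
Priorities: P3 7362.350, P7 12185.798, P6 10971.277, P1 12116.809.
Highest priority: P7.

P7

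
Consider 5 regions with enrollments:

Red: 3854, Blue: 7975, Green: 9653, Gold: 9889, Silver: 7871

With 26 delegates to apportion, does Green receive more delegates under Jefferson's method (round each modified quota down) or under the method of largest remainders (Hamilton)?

Jefferson: Red 2, Blue 5, Green 7, Gold 7, Silver 5.
Hamilton: Red 3, Blue 5, Green 6, Gold 7, Silver 5.
Green gets 7 under Jefferson and 6 under Hamilton.

Jefferson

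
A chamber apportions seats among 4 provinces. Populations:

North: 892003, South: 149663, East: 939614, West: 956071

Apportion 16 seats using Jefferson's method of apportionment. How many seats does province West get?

Standard divisor 2937351/16 ≈ 183584.438; standard quotas: North 4.859, South 0.815, East 5.118, West 5.208.
Rounding down gives 4, 0, 5, 5 = 14 seats, so the divisor must be adjusted.
With modified divisor 158000: modified quotas North 5.646, South 0.947, East 5.947, West 6.051.
Rounding down: North 5, South 0, East 5, West 6 (total 16).
West receives 6.

6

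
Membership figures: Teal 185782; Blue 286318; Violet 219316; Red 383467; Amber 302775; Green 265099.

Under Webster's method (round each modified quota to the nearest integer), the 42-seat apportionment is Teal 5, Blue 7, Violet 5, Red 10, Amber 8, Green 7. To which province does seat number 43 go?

Violet

Priority for the next seat is population ÷ (current seats + 0.5).
Priorities: Teal 33778.545, Blue 38175.733, Violet 39875.636, Red 36520.667, Amber 35620.588, Green 35346.533.
Highest priority: Violet.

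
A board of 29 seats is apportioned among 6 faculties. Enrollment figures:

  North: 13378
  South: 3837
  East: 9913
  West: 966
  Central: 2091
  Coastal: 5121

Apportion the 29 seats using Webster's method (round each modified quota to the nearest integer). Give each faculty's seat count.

Standard divisor 35306/29 ≈ 1217.448; standard quotas: North 10.989, South 3.152, East 8.142, West 0.793, Central 1.718, Coastal 4.206.
Rounding to the nearest integer gives North 11, South 3, East 8, West 1, Central 2, Coastal 4 — total 29, matching the house size, so no adjustment is needed.

North 11; South 3; East 8; West 1; Central 2; Coastal 4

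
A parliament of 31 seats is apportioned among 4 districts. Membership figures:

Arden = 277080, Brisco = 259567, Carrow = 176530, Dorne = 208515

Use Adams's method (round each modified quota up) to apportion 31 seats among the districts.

Standard divisor 921692/31 ≈ 29732; standard quotas: Arden 9.319, Brisco 8.730, Carrow 5.937, Dorne 7.013.
Rounding up gives 10, 9, 6, 8 = 33 seats, so the divisor must be adjusted.
With modified divisor 31600: modified quotas Arden 8.768, Brisco 8.214, Carrow 5.586, Dorne 6.599.
Rounding up: Arden 9, Brisco 9, Carrow 6, Dorne 7 (total 31).

Arden 9; Brisco 9; Carrow 6; Dorne 7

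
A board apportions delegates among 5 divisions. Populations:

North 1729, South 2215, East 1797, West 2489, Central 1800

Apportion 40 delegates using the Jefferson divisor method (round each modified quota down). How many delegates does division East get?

7

Standard divisor 10030/40 ≈ 250.75; standard quotas: North 6.895, South 8.833, East 7.167, West 9.926, Central 7.178.
Rounding down gives 6, 8, 7, 9, 7 = 37 seats, so the divisor must be adjusted.
With modified divisor 240: modified quotas North 7.204, South 9.229, East 7.487, West 10.371, Central 7.500.
Rounding down: North 7, South 9, East 7, West 10, Central 7 (total 40).
East receives 7.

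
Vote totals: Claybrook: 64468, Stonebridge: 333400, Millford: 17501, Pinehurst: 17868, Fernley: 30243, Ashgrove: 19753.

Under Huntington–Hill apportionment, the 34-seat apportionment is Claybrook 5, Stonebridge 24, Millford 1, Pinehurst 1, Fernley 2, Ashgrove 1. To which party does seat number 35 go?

Priority for the next seat is population ÷ (√(s·(s+1))).
Priorities: Claybrook 11770.193, Stonebridge 13610.998, Millford 12375.076, Pinehurst 12634.584, Fernley 12346.653, Ashgrove 13967.480.
Highest priority: Ashgrove.

Ashgrove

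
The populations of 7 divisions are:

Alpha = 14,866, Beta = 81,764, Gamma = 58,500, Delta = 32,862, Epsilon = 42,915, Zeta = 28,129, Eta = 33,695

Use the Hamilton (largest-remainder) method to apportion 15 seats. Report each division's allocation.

The standard divisor is 292731/15 ≈ 19515.4.
Standard quotas: Alpha 0.7618, Beta 4.1897, Gamma 2.9976, Delta 1.6839, Epsilon 2.1990, Zeta 1.4414, Eta 1.7266.
Lower quotas: Alpha 0, Beta 4, Gamma 2, Delta 1, Epsilon 2, Zeta 1, Eta 1 (sum 11, leaving 4 seats).
Remainders in descending order: Gamma 0.9976, Alpha 0.7618, Eta 0.7266, Delta 0.6839, Zeta 0.4414, Epsilon 0.1990, Beta 0.1897.
The surplus seats go to Gamma, Alpha, Eta, Delta.

Alpha=1, Beta=4, Gamma=3, Delta=2, Epsilon=2, Zeta=1, Eta=2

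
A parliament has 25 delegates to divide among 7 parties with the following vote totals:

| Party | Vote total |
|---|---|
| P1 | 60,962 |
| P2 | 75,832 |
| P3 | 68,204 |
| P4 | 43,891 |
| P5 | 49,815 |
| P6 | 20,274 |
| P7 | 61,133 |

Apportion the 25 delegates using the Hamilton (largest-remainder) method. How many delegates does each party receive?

The standard divisor is 380111/25 ≈ 15204.44.
Standard quotas: P1 4.0095, P2 4.9875, P3 4.4858, P4 2.8867, P5 3.2763, P6 1.3334, P7 4.0207.
Lower quotas: P1 4, P2 4, P3 4, P4 2, P5 3, P6 1, P7 4 (sum 22, leaving 3 seats).
Remainders in descending order: P2 0.9875, P4 0.8867, P3 0.4858, P6 0.3334, P5 0.2763, P7 0.0207, P1 0.0095.
The surplus seats go to P2, P4, P3.

P1=4; P2=5; P3=5; P4=3; P5=3; P6=1; P7=4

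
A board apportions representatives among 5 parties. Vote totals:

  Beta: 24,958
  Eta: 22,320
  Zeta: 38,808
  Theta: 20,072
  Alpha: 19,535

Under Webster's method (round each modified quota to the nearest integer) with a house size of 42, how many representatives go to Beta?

8

Standard divisor 125693/42 ≈ 2992.69; standard quotas: Beta 8.340, Eta 7.458, Zeta 12.968, Theta 6.707, Alpha 6.528.
Rounding to the nearest integer gives Beta 8, Eta 7, Zeta 13, Theta 7, Alpha 7 — total 42, matching the house size, so no adjustment is needed.
Beta receives 8.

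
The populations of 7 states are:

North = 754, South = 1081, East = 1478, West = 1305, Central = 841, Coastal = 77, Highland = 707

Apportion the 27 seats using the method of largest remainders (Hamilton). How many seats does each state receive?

Standard divisor: 6243 ÷ 27 ≈ 231.222.
Standard quotas: North 3.261, South 4.675, East 6.392, West 5.644, Central 3.637, Coastal 0.333, Highland 3.058.
Lower quotas: North 3, South 4, East 6, West 5, Central 3, Coastal 0, Highland 3 (sum 24, leaving 3 seats).
Remainders in descending order: South 0.675, West 0.644, Central 0.637, East 0.392, Coastal 0.333, North 0.261, Highland 0.058.
Largest remainders: South, West, Central receive the extra seats.

North 3, South 5, East 6, West 6, Central 4, Coastal 0, Highland 3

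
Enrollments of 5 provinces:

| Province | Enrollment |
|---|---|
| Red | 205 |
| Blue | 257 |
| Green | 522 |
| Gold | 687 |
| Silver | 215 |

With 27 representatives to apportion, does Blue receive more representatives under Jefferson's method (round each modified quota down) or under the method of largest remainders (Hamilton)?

Jefferson: Red 3, Blue 3, Green 8, Gold 10, Silver 3.
Hamilton: Red 3, Blue 4, Green 7, Gold 10, Silver 3.
Blue gets 3 under Jefferson and 4 under Hamilton.

Hamilton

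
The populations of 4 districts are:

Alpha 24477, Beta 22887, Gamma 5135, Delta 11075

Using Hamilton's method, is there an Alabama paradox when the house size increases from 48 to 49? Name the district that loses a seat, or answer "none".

At 48 seats: Alpha 19, Beta 17, Gamma 4, Delta 8.
At 49 seats: Alpha 19, Beta 18, Gamma 4, Delta 8.
No district's allocation decreased.

none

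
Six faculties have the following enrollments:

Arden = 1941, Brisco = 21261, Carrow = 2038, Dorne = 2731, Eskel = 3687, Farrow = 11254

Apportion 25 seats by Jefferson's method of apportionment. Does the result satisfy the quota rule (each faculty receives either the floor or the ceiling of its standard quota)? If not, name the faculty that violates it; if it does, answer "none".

none

Standard quotas: Arden 1.131, Brisco 12.386, Carrow 1.187, Dorne 1.591, Eskel 2.148, Farrow 6.556.
Jefferson allocation: Arden 1, Brisco 13, Carrow 1, Dorne 1, Eskel 2, Farrow 7.
Every allocation lies between the lower and upper quota.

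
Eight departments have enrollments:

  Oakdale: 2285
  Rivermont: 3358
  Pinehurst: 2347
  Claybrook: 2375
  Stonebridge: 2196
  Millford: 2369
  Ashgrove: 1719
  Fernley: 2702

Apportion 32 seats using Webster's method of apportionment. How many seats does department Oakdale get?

4

Standard divisor 19351/32 ≈ 604.719; standard quotas: Oakdale 3.779, Rivermont 5.553, Pinehurst 3.881, Claybrook 3.927, Stonebridge 3.631, Millford 3.918, Ashgrove 2.843, Fernley 4.468.
Rounding to the nearest integer gives 4, 6, 4, 4, 4, 4, 3, 4 = 33 seats, so the divisor must be adjusted.
With modified divisor 620: modified quotas Oakdale 3.685, Rivermont 5.416, Pinehurst 3.785, Claybrook 3.831, Stonebridge 3.542, Millford 3.821, Ashgrove 2.773, Fernley 4.358.
Rounding to the nearest integer: Oakdale 4, Rivermont 5, Pinehurst 4, Claybrook 4, Stonebridge 4, Millford 4, Ashgrove 3, Fernley 4 (total 32).
Oakdale receives 4.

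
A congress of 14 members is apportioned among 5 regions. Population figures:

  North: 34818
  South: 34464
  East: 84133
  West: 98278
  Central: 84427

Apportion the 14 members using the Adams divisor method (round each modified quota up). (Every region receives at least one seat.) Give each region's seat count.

Standard divisor 336120/14 ≈ 24008.571; standard quotas: North 1.450, South 1.435, East 3.504, West 4.093, Central 3.517.
Rounding up gives 2, 2, 4, 5, 4 = 17 seats, so the divisor must be adjusted.
With modified divisor 30500: modified quotas North 1.142, South 1.130, East 2.758, West 3.222, Central 2.768.
Rounding up: North 2, South 2, East 3, West 4, Central 3 (total 14).

North 2, South 2, East 3, West 4, Central 3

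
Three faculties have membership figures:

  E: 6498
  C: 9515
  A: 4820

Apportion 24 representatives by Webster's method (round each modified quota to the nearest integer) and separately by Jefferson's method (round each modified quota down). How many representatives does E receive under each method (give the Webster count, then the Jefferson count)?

Webster: E 7, C 11, A 6.
Jefferson: E 8, C 11, A 5.
E gets 7 under Webster and 8 under Jefferson.

7 and 8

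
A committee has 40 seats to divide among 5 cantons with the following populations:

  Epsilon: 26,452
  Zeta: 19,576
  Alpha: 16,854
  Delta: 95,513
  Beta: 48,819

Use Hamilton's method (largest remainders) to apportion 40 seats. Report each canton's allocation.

Standard divisor: 207214 ÷ 40 ≈ 5180.35.
Standard quotas: Epsilon 5.1062, Zeta 3.7789, Alpha 3.2534, Delta 18.4376, Beta 9.4239.
Lower quotas: Epsilon 5, Zeta 3, Alpha 3, Delta 18, Beta 9 (sum 38, leaving 2 seats).
Remainders in descending order: Zeta 0.7789, Delta 0.4376, Beta 0.4239, Alpha 0.2534, Epsilon 0.1062.
Largest remainders: Zeta, Delta receive the extra seats.

Epsilon=5, Zeta=4, Alpha=3, Delta=19, Beta=9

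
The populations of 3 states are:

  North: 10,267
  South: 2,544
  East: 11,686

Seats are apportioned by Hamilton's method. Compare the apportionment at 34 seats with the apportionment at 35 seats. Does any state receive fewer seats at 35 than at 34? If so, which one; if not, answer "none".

At 34 seats: North 14, South 4, East 16.
At 35 seats: North 15, South 3, East 17.
South drops from 4 to 3.

South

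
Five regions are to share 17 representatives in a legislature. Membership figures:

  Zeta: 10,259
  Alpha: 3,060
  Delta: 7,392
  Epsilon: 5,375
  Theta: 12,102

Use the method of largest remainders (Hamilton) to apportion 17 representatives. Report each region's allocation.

Zeta=5, Alpha=1, Delta=3, Epsilon=3, Theta=5

Total 38188; standard divisor 38188/17 ≈ 2246.353.
Standard quotas: Zeta 4.5670, Alpha 1.3622, Delta 3.2907, Epsilon 2.3928, Theta 5.3874.
Lower quotas: Zeta 4, Alpha 1, Delta 3, Epsilon 2, Theta 5 (sum 15, leaving 2 seats).
Remainders in descending order: Zeta 0.5670, Epsilon 0.3928, Theta 0.3874, Alpha 0.3622, Delta 0.2907.
Largest remainders: Zeta, Epsilon receive the extra seats.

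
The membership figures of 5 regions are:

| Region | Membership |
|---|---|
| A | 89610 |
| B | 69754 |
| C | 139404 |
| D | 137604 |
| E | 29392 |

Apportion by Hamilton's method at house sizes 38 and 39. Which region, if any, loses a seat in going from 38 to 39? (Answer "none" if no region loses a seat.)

At 38 seats: A 7, B 6, C 11, D 11, E 3.
At 39 seats: A 7, B 6, C 12, D 12, E 2.
E drops from 3 to 2.

E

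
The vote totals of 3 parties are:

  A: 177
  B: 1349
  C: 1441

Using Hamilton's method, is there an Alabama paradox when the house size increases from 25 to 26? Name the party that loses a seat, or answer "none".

At 25 seats: A 2, B 11, C 12.
At 26 seats: A 1, B 12, C 13.
A drops from 2 to 1.

A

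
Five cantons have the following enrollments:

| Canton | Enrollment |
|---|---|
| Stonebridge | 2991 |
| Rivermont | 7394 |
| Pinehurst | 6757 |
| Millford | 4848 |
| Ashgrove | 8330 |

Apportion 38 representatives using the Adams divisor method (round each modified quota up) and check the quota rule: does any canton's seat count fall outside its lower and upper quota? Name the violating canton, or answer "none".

none

Standard quotas: Stonebridge 3.749, Rivermont 9.267, Pinehurst 8.469, Millford 6.076, Ashgrove 10.440.
Adams allocation: Stonebridge 4, Rivermont 9, Pinehurst 9, Millford 6, Ashgrove 10.
Every allocation lies between the lower and upper quota.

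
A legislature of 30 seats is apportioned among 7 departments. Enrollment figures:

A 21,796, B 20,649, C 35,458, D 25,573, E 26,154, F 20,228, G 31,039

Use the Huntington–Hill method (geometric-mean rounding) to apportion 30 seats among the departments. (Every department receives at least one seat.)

With divisor 5905: modified quotas A 3.691, B 3.497, C 6.005, D 4.331, E 4.429, F 3.426, G 5.256.
Geometric-mean thresholds: A √(3·4)=3.464, B √(3·4)=3.464, C √(6·7)=6.481, D √(4·5)=4.472, E √(4·5)=4.472, F √(3·4)=3.464, G √(5·6)=5.477.
Each quota rounded against its threshold gives A 4, B 4, C 6, D 4, E 4, F 3, G 5 (total 30).

A=4; B=4; C=6; D=4; E=4; F=3; G=5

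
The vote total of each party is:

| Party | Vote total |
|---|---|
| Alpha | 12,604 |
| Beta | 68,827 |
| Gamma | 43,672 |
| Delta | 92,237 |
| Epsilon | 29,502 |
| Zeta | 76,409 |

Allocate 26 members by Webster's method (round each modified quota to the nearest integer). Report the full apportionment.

Standard divisor 323251/26 ≈ 12432.731; standard quotas: Alpha 1.014, Beta 5.536, Gamma 3.513, Delta 7.419, Epsilon 2.373, Zeta 6.146.
Rounding to the nearest integer gives Alpha 1, Beta 6, Gamma 4, Delta 7, Epsilon 2, Zeta 6 — total 26, matching the house size, so no adjustment is needed.

Alpha: 1; Beta: 6; Gamma: 4; Delta: 7; Epsilon: 2; Zeta: 6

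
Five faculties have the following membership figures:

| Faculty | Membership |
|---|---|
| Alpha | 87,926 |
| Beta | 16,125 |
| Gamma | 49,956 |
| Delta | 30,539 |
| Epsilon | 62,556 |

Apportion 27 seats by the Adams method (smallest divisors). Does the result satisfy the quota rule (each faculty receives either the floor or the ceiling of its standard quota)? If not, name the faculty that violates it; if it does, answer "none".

Standard quotas: Alpha 9.607, Beta 1.762, Gamma 5.459, Delta 3.337, Epsilon 6.835.
Adams allocation: Alpha 9, Beta 2, Gamma 5, Delta 4, Epsilon 7.
Every allocation lies between the lower and upper quota.

none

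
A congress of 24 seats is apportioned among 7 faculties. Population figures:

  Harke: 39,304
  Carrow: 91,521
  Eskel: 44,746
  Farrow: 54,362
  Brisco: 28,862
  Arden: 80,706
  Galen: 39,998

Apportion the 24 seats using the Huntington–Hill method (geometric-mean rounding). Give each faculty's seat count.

Harke: 2, Carrow: 6, Eskel: 3, Farrow: 3, Brisco: 2, Arden: 5, Galen: 3

With divisor 16187: modified quotas Harke 2.428, Carrow 5.654, Eskel 2.764, Farrow 3.358, Brisco 1.783, Arden 4.986, Galen 2.471.
Geometric-mean thresholds: Harke √(2·3)=2.449, Carrow √(5·6)=5.477, Eskel √(2·3)=2.449, Farrow √(3·4)=3.464, Brisco √(1·2)=1.414, Arden √(4·5)=4.472, Galen √(2·3)=2.449.
Each quota rounded against its threshold gives Harke 2, Carrow 6, Eskel 3, Farrow 3, Brisco 2, Arden 5, Galen 3 (total 24).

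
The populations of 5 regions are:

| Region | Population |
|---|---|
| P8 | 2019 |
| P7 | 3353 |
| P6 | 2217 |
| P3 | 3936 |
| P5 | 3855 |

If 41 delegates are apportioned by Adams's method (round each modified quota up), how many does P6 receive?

6

Standard divisor 15380/41 ≈ 375.122; standard quotas: P8 5.382, P7 8.938, P6 5.910, P3 10.493, P5 10.277.
Rounding up gives 6, 9, 6, 11, 11 = 43 seats, so the divisor must be adjusted.
With modified divisor 400: modified quotas P8 5.048, P7 8.383, P6 5.543, P3 9.840, P5 9.637.
Rounding up: P8 6, P7 9, P6 6, P3 10, P5 10 (total 41).
P6 receives 6.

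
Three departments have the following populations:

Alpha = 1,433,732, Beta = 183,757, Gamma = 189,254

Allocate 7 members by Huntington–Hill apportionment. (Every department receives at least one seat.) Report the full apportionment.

Alpha 5; Beta 1; Gamma 1

With divisor 291177: modified quotas Alpha 4.924, Beta 0.631, Gamma 0.650.
Geometric-mean thresholds: Alpha √(4·5)=4.472, Beta (min 1), Gamma (min 1).
Each quota rounded against its threshold gives Alpha 5, Beta 1, Gamma 1 (total 7).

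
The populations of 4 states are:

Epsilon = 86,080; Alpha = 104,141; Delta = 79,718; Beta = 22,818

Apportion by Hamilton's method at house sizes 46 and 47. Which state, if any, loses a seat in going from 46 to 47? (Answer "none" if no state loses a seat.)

Beta

At 46 seats: Epsilon 13, Alpha 16, Delta 13, Beta 4.
At 47 seats: Epsilon 14, Alpha 17, Delta 13, Beta 3.
Beta drops from 4 to 3.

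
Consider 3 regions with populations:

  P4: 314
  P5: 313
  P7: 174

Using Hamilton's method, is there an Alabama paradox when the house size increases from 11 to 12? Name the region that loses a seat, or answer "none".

P7

At 11 seats: P4 4, P5 4, P7 3.
At 12 seats: P4 5, P5 5, P7 2.
P7 drops from 3 to 2.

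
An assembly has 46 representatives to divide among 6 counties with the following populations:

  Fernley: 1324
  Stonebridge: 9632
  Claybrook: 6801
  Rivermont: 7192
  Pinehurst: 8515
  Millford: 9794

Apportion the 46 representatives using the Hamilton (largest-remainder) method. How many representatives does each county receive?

The standard divisor is 43258/46 ≈ 940.391.
Standard quotas: Fernley 1.4079, Stonebridge 10.2425, Claybrook 7.2321, Rivermont 7.6479, Pinehurst 9.0547, Millford 10.4148.
Lower quotas: Fernley 1, Stonebridge 10, Claybrook 7, Rivermont 7, Pinehurst 9, Millford 10 (sum 44, leaving 2 seats).
Remainders in descending order: Rivermont 0.6479, Millford 0.4148, Fernley 0.4079, Stonebridge 0.2425, Claybrook 0.2321, Pinehurst 0.0547.
The surplus seats go to Rivermont, Millford.

Fernley: 1, Stonebridge: 10, Claybrook: 7, Rivermont: 8, Pinehurst: 9, Millford: 11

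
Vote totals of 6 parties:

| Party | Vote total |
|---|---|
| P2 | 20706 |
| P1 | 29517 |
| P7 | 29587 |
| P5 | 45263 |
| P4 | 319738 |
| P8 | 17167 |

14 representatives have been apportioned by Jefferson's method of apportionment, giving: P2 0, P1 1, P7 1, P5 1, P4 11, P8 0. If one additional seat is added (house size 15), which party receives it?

P4

Priority for the next seat is population ÷ (current seats + 1).
Priorities: P2 20706.000, P1 14758.500, P7 14793.500, P5 22631.500, P4 26644.833, P8 17167.000.
Highest priority: P4.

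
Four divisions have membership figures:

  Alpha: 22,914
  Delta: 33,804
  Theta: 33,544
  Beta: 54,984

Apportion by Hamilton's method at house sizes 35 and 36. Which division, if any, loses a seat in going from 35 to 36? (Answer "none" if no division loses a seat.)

At 35 seats: Alpha 6, Delta 8, Theta 8, Beta 13.
At 36 seats: Alpha 6, Delta 8, Theta 8, Beta 14.
No division's allocation decreased.

none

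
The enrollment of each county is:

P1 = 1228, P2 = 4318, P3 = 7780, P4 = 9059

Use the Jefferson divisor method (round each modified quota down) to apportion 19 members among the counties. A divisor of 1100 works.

P1=1, P2=3, P3=7, P4=8

With modified divisor 1100: modified quotas P1 1.116, P2 3.925, P3 7.073, P4 8.235.
Rounding down: P1 1, P2 3, P3 7, P4 8 (total 19).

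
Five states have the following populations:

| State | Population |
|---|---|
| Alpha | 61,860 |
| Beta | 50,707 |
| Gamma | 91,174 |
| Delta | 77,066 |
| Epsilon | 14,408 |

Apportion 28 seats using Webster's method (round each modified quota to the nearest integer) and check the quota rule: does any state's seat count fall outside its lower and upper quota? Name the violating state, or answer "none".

none

Standard quotas: Alpha 5.867, Beta 4.809, Gamma 8.648, Delta 7.309, Epsilon 1.367.
Webster allocation: Alpha 6, Beta 5, Gamma 9, Delta 7, Epsilon 1.
Every allocation lies between the lower and upper quota.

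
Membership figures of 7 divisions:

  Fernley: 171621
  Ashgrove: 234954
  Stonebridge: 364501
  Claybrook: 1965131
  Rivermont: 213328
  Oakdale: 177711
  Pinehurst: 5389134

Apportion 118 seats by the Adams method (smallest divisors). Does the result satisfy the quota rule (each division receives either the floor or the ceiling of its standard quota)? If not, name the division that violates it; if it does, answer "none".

Pinehurst

Standard quotas: Fernley 2.378, Ashgrove 3.255, Stonebridge 5.050, Claybrook 27.228, Rivermont 2.956, Oakdale 2.462, Pinehurst 74.670.
Adams allocation: Fernley 3, Ashgrove 4, Stonebridge 5, Claybrook 27, Rivermont 3, Oakdale 3, Pinehurst 73.
Pinehurst has quota 74.670 (lower 74, upper 75) but receives 73 — outside the quota interval.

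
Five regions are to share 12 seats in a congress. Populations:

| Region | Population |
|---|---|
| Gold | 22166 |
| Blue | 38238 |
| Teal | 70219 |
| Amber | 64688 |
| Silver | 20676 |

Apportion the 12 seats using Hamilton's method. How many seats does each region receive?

Gold: 1, Blue: 2, Teal: 4, Amber: 4, Silver: 1

Total 215987; standard divisor 215987/12 ≈ 17998.917.
Standard quotas: Gold 1.2315, Blue 2.1245, Teal 3.9013, Amber 3.5940, Silver 1.1487.
Lower quotas: Gold 1, Blue 2, Teal 3, Amber 3, Silver 1 (sum 10, leaving 2 seats).
Remainders in descending order: Teal 0.9013, Amber 0.5940, Gold 0.2315, Silver 0.1487, Blue 0.1245.
Largest remainders: Teal, Amber receive the extra seats.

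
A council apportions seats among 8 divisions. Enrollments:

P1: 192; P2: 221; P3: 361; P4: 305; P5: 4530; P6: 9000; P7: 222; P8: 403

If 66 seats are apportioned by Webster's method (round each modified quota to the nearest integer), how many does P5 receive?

Standard divisor 15234/66 ≈ 230.818; standard quotas: P1 0.832, P2 0.957, P3 1.564, P4 1.321, P5 19.626, P6 38.992, P7 0.962, P8 1.746.
Rounding to the nearest integer gives 1, 1, 2, 1, 20, 39, 1, 2 = 67 seats, so the divisor must be adjusted.
With modified divisor 233: modified quotas P1 0.824, P2 0.948, P3 1.549, P4 1.309, P5 19.442, P6 38.627, P7 0.953, P8 1.730.
Rounding to the nearest integer: P1 1, P2 1, P3 2, P4 1, P5 19, P6 39, P7 1, P8 2 (total 66).
P5 receives 19.

19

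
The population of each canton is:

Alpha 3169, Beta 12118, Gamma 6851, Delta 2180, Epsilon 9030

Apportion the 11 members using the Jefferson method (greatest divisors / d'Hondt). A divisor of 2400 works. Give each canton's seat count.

With modified divisor 2400: modified quotas Alpha 1.320, Beta 5.049, Gamma 2.855, Delta 0.908, Epsilon 3.763.
Rounding down: Alpha 1, Beta 5, Gamma 2, Delta 0, Epsilon 3 (total 11).

Alpha=1, Beta=5, Gamma=2, Delta=0, Epsilon=3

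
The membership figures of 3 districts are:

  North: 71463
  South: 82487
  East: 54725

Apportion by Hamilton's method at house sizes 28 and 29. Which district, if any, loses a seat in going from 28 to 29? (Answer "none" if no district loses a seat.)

none

At 28 seats: North 10, South 11, East 7.
At 29 seats: North 10, South 11, East 8.
No district's allocation decreased.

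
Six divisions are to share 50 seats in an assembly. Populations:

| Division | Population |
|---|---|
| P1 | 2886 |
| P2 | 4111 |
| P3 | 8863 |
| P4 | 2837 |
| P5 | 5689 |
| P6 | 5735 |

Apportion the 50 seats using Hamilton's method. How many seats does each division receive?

P1: 5, P2: 7, P3: 15, P4: 5, P5: 9, P6: 9

The standard divisor is 30121/50 ≈ 602.42.
Standard quotas: P1 4.7907, P2 6.8241, P3 14.7123, P4 4.7093, P5 9.4436, P6 9.5199.
Lower quotas: P1 4, P2 6, P3 14, P4 4, P5 9, P6 9 (sum 46, leaving 4 seats).
Remainders in descending order: P2 0.8241, P1 0.7907, P3 0.7123, P4 0.7093, P6 0.5199, P5 0.4436.
Largest remainders: P2, P1, P3, P4 receive the extra seats.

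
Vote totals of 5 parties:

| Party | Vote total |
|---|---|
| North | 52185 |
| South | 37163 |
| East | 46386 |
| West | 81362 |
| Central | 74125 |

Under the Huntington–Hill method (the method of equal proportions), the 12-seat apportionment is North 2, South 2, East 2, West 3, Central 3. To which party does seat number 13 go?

Priority for the next seat is population ÷ (√(s·(s+1))).
Priorities: North 21304.437, South 15171.731, East 18937.005, West 23487.186, Central 21398.044.
Highest priority: West.

West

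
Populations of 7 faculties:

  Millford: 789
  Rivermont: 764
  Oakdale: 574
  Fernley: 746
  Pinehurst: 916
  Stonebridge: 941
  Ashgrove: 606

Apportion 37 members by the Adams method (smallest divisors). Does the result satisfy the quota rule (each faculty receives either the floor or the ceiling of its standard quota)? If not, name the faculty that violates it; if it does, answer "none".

Standard quotas: Millford 5.471, Rivermont 5.298, Oakdale 3.980, Fernley 5.173, Pinehurst 6.352, Stonebridge 6.525, Ashgrove 4.202.
Adams allocation: Millford 6, Rivermont 5, Oakdale 4, Fernley 5, Pinehurst 6, Stonebridge 7, Ashgrove 4.
Every allocation lies between the lower and upper quota.

none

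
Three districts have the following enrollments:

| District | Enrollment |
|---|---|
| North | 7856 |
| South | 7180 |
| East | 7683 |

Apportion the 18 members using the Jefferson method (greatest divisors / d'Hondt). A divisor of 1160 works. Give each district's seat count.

With modified divisor 1160: modified quotas North 6.772, South 6.190, East 6.623.
Rounding down: North 6, South 6, East 6 (total 18).

North=6; South=6; East=6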